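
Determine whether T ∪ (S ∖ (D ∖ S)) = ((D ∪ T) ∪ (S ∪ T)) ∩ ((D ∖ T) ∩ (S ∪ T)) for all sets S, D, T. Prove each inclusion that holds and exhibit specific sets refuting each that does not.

(⟹) This inclusion fails. Take S = {1}, D = ∅, T = ∅; then 1 ∈ T ∪ (S ∖ (D ∖ S)) but 1 ∉ ((D ∪ T) ∪ (S ∪ T)) ∩ ((D ∖ T) ∩ (S ∪ T)).

(⟸) Let x ∈ ((D ∪ T) ∪ (S ∪ T)) ∩ ((D ∖ T) ∩ (S ∪ T)). Then x ∈ S ∩ D and x ∉ T, from which x ∈ T ∪ (S ∖ (D ∖ S)).

The sets are not equal: only the reverse inclusion holds.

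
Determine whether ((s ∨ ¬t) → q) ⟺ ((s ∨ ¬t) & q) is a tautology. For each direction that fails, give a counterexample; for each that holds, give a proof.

(⇒) This fails. Under q = F, t = T, s = F, the left side is true but the right side is false.

(⇐) Assume the antecedent. If q is true, (s ∨ ¬t) → q reduces to true regardless of the other variables. If q is false, the antecedent cannot hold. Either way (s ∨ ¬t) → q holds.

(⇒) fails; (⇐) holds.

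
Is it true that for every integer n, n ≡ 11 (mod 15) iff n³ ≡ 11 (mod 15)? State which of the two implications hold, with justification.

The biconditional holds.

(→) Suppose n ≡ 11 (mod 15). Write n = 15j + 11. Then (15j + 11)³ = 3375j³ + 7425j² + 5445j + 1331 = 15(225j³ + 495j² + 363j + 88) + 11, so n³ ≡ 11 (mod 15).

(←) Conversely, suppose n³ ≡ 11 (mod 15). The only residue r in {0, …, 14} with r³ ≡ 11 (mod 15) is r = 11, so n ≡ 11 (mod 15).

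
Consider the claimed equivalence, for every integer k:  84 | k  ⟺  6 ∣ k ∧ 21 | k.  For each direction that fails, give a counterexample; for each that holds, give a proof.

(⟹) If 84 ∣ k, write k = 84q. Since 84 = 14·6, k = 6·(14q), so 6 ∣ k; and since 84 = 4·21, k = 21·(4q), so 21 ∣ k.

(⟸) This fails: take k = 42. Both 6 ∣ 42 and 21 ∣ 42, yet 42 is not a multiple of 84 (since 42 = 0·84 + 42), so 84 ∤ 42.

Only the forward implication holds.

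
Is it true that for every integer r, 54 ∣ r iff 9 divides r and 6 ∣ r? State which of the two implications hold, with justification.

(⇒) If 54 ∣ r, write r = 54q. Since 54 = 6·9, r = 9·(6q), so 9 ∣ r; and since 54 = 9·6, r = 6·(9q), so 6 ∣ r.

(⇐) This fails: take r = 18. Both 9 ∣ 18 and 6 ∣ 18, yet 18 is not a multiple of 54 (since 18 = 0·54 + 18), so 54 ∤ 18.

(⇒) holds; (⇐) fails.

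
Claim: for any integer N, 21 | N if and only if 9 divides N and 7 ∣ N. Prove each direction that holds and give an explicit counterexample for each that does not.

Only the reverse direction holds.

(⇐) Suppose 9 ∣ N and 7 ∣ N. Any common multiple of 9 and 7 is a multiple of their lcm; here gcd(9, 7) = 1, so lcm(9, 7) = 9·7 = 63, so 63 ∣ N. Since 21 ∣ 63, it follows that 21 ∣ N.

(⇒) This fails: take N = 21. Certainly 21 ∣ 21, but 9 ∤ 21.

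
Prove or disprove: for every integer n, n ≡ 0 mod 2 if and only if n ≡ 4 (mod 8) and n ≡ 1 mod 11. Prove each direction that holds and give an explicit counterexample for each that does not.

(⟹) This fails: n = 0 gives 0 ≡ 0 (mod 2) but 0 ≡ 0 (mod 8), so the conjunction on the right does not hold.

(⟸) Conversely, if n ≡ 4 (mod 8) and n ≡ 1 (mod 11), then by the Chinese remainder theorem n ≡ 12 (mod 88). Since 12 ≡ 0 (mod 2) and 2 ∣ 88, we get n ≡ 0 (mod 2).

Only the reverse direction holds.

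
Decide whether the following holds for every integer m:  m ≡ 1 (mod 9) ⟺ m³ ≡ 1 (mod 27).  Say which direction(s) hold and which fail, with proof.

Both implications hold.

Converse. The residues r modulo 27 with r³ ≡ 1 (mod 27) are exactly {1, 10, 19}, and each is ≡ 1 (mod 9).

Forward direction. Suppose m ≡ 1 (mod 9). Working modulo 27, m ∈ {1, 10, 19}; for each such r, r³ ≡ 1 (mod 27).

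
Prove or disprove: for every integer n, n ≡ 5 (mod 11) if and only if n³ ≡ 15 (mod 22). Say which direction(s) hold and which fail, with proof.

Not equivalent: only (⇐) holds.

[⇐] The residues r modulo 22 with r³ ≡ 15 (mod 22) are exactly {5}, and each is ≡ 5 (mod 11).

[⇒] This fails: take n = 16. Then 16 ≡ 5 (mod 11), but 16³ = 4096 ≡ 4 (mod 22), not 15.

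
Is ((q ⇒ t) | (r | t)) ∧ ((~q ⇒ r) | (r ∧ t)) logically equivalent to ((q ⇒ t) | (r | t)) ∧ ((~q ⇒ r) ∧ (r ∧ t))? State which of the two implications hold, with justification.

(→) This fails. Under r = T, q = F, t = F, the left side is true but the right side is false.

(←) Assume the antecedent. If r is true, the consequent reduces to true regardless of the other variables. If r is false, the antecedent cannot hold. Either way the consequent holds.

Only the reverse direction holds.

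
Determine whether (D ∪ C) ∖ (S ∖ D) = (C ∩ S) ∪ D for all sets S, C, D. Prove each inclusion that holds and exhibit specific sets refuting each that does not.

Forward inclusion. This inclusion fails. Take S = ∅, C = {1}, D = ∅; then 1 ∈ (D ∪ C) ∖ (S ∖ D) but 1 ∉ (C ∩ S) ∪ D.

Reverse inclusion. This inclusion fails. Take S = {1}, C = {1}, D = ∅; then 1 ∈ (C ∩ S) ∪ D but 1 ∉ (D ∪ C) ∖ (S ∖ D).

(⊆) fails and (⊇) fails.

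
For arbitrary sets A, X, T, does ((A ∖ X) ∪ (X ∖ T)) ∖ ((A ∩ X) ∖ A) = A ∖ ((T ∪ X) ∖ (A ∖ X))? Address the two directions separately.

Only the reverse inclusion holds.

Forward inclusion. This inclusion fails. Take A = ∅, X = {1}, T = ∅; then 1 ∈ ((A ∖ X) ∪ (X ∖ T)) ∖ ((A ∩ X) ∖ A) but 1 ∉ A ∖ ((T ∪ X) ∖ (A ∖ X)).

Reverse inclusion. Let x ∈ A ∖ ((T ∪ X) ∖ (A ∖ X)). Then either x ∈ A and x ∉ X, T; or x ∈ A ∩ T and x ∉ X. In each case x ∈ ((A ∖ X) ∪ (X ∖ T)) ∖ ((A ∩ X) ∖ A), so A ∖ ((T ∪ X) ∖ (A ∖ X)) ⊆ ((A ∖ X) ∪ (X ∖ T)) ∖ ((A ∩ X) ∖ A).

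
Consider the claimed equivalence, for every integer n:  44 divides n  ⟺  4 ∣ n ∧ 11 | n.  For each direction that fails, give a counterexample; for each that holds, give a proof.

(←) Suppose 4 ∣ n and 11 ∣ n. Any common multiple of 4 and 11 is a multiple of their lcm; here gcd(4, 11) = 1, so lcm(4, 11) = 4·11 = 44, so 44 ∣ n.

(→) If 44 ∣ n, write n = 44q. Since 44 = 11·4, n = 4·(11q), so 4 ∣ n; and since 44 = 4·11, n = 11·(4q), so 11 ∣ n.

Both directions hold; the statement is true.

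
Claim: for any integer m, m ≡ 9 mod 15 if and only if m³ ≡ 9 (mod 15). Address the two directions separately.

(⟹) Suppose m ≡ 9 mod 15. Write m = 15j + 9. Then (15j + 9)³ = 3375j³ + 6075j² + 3645j + 729 = 15(225j³ + 405j² + 243j + 48) + 9, so m³ ≡ 9 (mod 15).

(⟸) Conversely, suppose m³ ≡ 9 (mod 15). The only residue r in {0, …, 14} with r³ ≡ 9 (mod 15) is r = 9, so m ≡ 9 (mod 15).

Both directions hold.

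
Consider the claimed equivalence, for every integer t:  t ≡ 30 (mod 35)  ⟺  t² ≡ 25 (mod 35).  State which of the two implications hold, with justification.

(⇒) Suppose t ≡ 30 (mod 35). Write t = 35j + 30. Then (35j + 30)² = 1225j² + 2100j + 900 = 35(35j² + 60j + 25) + 25, so t² ≡ 25 (mod 35).

(⇐) This fails: take t = 5. Then 5² = 25 ≡ 25 (mod 35), yet 5 ≡ 5 (mod 35), not 30.

(⇒) holds; (⇐) fails.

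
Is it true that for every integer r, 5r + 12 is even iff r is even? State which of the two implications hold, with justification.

(⇐) Suppose r is even; write r = 2j. Then 5r + 12 = 5·(2j) + 12 = 2·5j + 12, which is even.

(⇒) Suppose 5r + 12 is even. Since 5 is odd, 5r and r have the same parity, so 5r + 12 ≡ r + 12 (mod 2). As 12 is even, 5r + 12 is even exactly when r is even. Thus r is even.

Equivalent; both directions hold.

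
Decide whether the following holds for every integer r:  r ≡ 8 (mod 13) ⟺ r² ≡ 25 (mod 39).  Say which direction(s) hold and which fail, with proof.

(⟹) This fails: take r = 21. Then 21 ≡ 8 (mod 13), but 21² = 441 ≡ 12 (mod 39), not 25.

(⟸) This fails: take r = 5. Then 5² = 25 ≡ 25 (mod 39), yet 5 ≡ 5 (mod 13), not 8.

Both directions fail.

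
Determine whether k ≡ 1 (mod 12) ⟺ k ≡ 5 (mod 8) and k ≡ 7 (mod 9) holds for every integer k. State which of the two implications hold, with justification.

(⟸) If k ≡ 5 (mod 8) and k ≡ 7 (mod 9), then by the Chinese remainder theorem k ≡ 61 (mod 72). Since 61 ≡ 1 (mod 12) and 12 ∣ 72, we get k ≡ 1 (mod 12).

(⟹) This fails: k = 1 gives 1 ≡ 1 (mod 12) but 1 ≡ 1 (mod 8), so the conjunction on the right does not hold.

(⇒) fails; (⇐) holds.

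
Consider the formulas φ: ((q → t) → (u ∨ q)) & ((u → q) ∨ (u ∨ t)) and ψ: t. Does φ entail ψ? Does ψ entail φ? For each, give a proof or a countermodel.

[⇒] This fails. Under u = T, q = F, t = F, the left side is true but the right side is false.

[⇐] This fails. Under u = F, q = F, t = T, the left side is false but the right side is true.

Both directions fail.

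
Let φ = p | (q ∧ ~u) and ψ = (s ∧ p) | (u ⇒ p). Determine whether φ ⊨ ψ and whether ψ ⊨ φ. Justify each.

(⟸) This fails. Under q = F, p = F, s = F, u = F, the left side is false but the right side is true.

(⟹) Assume the antecedent. If p is true, (s ∧ p) | (u ⇒ p) reduces to true regardless of the other variables. If p is false, the antecedent forces (q = T, p = F, s = F, u = F) or (q = T, p = F, s = T, u = F), and (s ∧ p) | (u ⇒ p) holds there. Either way (s ∧ p) | (u ⇒ p) holds.

(⇒) holds; (⇐) fails.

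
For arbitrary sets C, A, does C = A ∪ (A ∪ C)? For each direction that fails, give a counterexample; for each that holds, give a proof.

Only the forward inclusion holds.

(⟹) Let x ∈ C. Then either x ∈ C and x ∉ A; or x ∈ C ∩ A. In each case x ∈ A ∪ (A ∪ C), so C ⊆ A ∪ (A ∪ C).

(⟸) This inclusion fails. Take C = ∅, A = {1}; then 1 ∈ A ∪ (A ∪ C) but 1 ∉ C.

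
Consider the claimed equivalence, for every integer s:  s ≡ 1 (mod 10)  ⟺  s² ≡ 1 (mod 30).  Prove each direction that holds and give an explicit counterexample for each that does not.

(⇒) This fails: take s = 21. Then 21 ≡ 1 (mod 10), but 21² = 441 ≡ 21 (mod 30), not 1.

(⇐) This fails: take s = 19. Then 19² = 361 ≡ 1 (mod 30), yet 19 ≡ 9 (mod 10), not 1.

Both directions fail.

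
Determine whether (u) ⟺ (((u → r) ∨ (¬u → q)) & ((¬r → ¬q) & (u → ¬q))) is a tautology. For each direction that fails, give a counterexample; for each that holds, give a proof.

(→) This fails. Under q = T, r = F, u = T, the left side is true but the right side is false.

(←) This fails. Under q = F, r = F, u = F, the left side is false but the right side is true.

Neither direction holds.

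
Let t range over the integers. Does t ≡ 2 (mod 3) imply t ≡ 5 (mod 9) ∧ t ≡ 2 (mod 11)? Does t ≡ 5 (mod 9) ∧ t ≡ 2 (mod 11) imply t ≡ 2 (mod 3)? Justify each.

Only the converse holds.

(⟹) This fails: t = 2 gives 2 ≡ 2 (mod 3) but 2 ≡ 2 (mod 9), so the conjunction on the right does not hold.

(⟸) Conversely, if t ≡ 5 (mod 9) and t ≡ 2 (mod 11), then by the Chinese remainder theorem t ≡ 68 (mod 99). Since 68 ≡ 2 (mod 3) and 3 ∣ 99, we get t ≡ 2 (mod 3).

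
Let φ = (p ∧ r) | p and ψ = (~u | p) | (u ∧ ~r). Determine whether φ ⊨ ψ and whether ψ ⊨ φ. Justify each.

(→) Assume the antecedent. If p is true, (~u | p) | (u ∧ ~r) reduces to true regardless of the other variables. If p is false, the antecedent cannot hold. Either way (~u | p) | (u ∧ ~r) holds.

(←) This fails. Under p = F, r = F, u = F, the left side is false but the right side is true.

The forward direction holds; the converse fails.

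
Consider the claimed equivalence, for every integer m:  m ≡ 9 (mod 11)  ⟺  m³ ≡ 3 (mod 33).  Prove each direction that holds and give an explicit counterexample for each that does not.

Not equivalent: only (⇐) holds.

(⟸) The residues r modulo 33 with r³ ≡ 3 (mod 33) are exactly {9}, and each is ≡ 9 (mod 11).

(⟹) This fails: take m = 20. Then 20 ≡ 9 (mod 11), but 20³ = 8000 ≡ 14 (mod 33), not 3.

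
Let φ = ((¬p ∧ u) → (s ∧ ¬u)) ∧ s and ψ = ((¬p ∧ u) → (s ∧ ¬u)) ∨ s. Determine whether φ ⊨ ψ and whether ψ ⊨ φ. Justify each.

Forward direction. Assume the antecedent. If s is true, ((¬p ∧ u) → (s ∧ ¬u)) ∨ s reduces to true regardless of the other variables. If s is false, the antecedent cannot hold. Either way ((¬p ∧ u) → (s ∧ ¬u)) ∨ s holds.

Converse. This fails. Under s = F, u = F, p = F, the left side is false but the right side is true.

Not equivalent: only (⇒) holds.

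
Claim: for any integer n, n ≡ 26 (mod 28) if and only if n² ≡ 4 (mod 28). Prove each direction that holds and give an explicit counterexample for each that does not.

(⟹) Suppose n ≡ 26 (mod 28). Write n = 28j + 26. Then (28j + 26)² = 784j² + 1456j + 676 = 28(28j² + 52j + 24) + 4, so n² ≡ 4 (mod 28).

(⟸) This fails: take n = 2. Then 2² = 4 ≡ 4 (mod 28), yet 2 ≡ 2 (mod 28), not 26.

(⇒) holds; (⇐) fails.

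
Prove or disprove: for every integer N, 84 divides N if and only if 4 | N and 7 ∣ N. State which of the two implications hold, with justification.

[⇒] If 84 ∣ N, write N = 84q. Since 84 = 21·4, N = 4·(21q), so 4 ∣ N; and since 84 = 12·7, N = 7·(12q), so 7 ∣ N.

[⇐] This fails: take N = 28. Both 4 ∣ 28 and 7 ∣ 28, yet 28 is not a multiple of 84 (since 28 = 0·84 + 28), so 84 ∤ 28.

Only the forward implication holds.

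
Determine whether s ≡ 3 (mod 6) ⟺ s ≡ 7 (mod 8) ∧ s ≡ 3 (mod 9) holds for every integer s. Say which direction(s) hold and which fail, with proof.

(⟹) This fails: s = 33 gives 33 ≡ 3 (mod 6) but 33 ≡ 1 (mod 8), so the conjunction on the right does not hold.

(⟸) Conversely, if s ≡ 7 (mod 8) and s ≡ 3 (mod 9), then by the Chinese remainder theorem s ≡ 39 (mod 72). Since 39 ≡ 3 (mod 6) and 6 ∣ 72, we get s ≡ 3 (mod 6).

Not equivalent: only (⇐) holds.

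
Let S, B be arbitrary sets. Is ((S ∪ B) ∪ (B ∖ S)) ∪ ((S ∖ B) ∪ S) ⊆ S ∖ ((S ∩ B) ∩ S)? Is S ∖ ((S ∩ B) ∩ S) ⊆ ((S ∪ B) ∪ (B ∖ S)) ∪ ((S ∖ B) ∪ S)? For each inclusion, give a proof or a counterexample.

(⊆) fails; (⊇) holds.

(⟹) This inclusion fails. Take S = ∅, B = {1}; then 1 ∈ ((S ∪ B) ∪ (B ∖ S)) ∪ ((S ∖ B) ∪ S) but 1 ∉ S ∖ ((S ∩ B) ∩ S).

(⟸) Let x ∈ S ∖ ((S ∩ B) ∩ S). Then x ∈ S and x ∉ B, from which x ∈ ((S ∪ B) ∪ (B ∖ S)) ∪ ((S ∖ B) ∪ S).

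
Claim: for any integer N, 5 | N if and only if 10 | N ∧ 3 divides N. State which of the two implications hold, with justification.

Forward direction. This fails: take N = 5. Certainly 5 ∣ 5, but 10 ∤ 5.

Converse. Suppose 10 ∣ N and 3 ∣ N. Any common multiple of 10 and 3 is a multiple of their lcm; here gcd(10, 3) = 1, so lcm(10, 3) = 10·3 = 30, so 30 ∣ N. Since 5 ∣ 30, it follows that 5 ∣ N.

(⇒) fails; (⇐) holds.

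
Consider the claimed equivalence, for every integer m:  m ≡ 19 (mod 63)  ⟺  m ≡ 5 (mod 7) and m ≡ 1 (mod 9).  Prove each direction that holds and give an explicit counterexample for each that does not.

Both directions hold; the statement is true.

Forward direction. Suppose m ≡ 19 (mod 63); write m = 63j + 19. Since 7 ∣ 63, reducing mod 7 gives m ≡ 19 ≡ 5 (mod 7); since 9 ∣ 63, reducing mod 9 gives m ≡ 19 ≡ 1 (mod 9).

Converse. If m ≡ 5 (mod 7) and m ≡ 1 (mod 9), then by the Chinese remainder theorem m ≡ 19 (mod 63). This is exactly m ≡ 19 (mod 63).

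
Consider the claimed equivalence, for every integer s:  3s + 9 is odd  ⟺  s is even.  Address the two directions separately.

(→) Suppose 3s + 9 is odd. Since 3 is odd, 3s and s have the same parity, so 3s + 9 ≡ s + 9 (mod 2). As 9 is odd, 3s + 9 is odd exactly when s is even. Thus s is even.

(←) Conversely, suppose s is even; write s = 2j. Then 3s + 9 = 3·(2j) + 9 = 2·3j + 9, which is odd.

Equivalent; both directions hold.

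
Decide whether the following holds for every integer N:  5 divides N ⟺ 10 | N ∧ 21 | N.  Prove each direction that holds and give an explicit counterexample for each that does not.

The forward direction fails; the converse holds.

Forward direction. This fails: take N = 5. Certainly 5 ∣ 5, but 10 ∤ 5.

Converse. Suppose 10 ∣ N and 21 ∣ N. Any common multiple of 10 and 21 is a multiple of their lcm; here gcd(10, 21) = 1, so lcm(10, 21) = 10·21 = 210, so 210 ∣ N. Since 5 ∣ 210, it follows that 5 ∣ N.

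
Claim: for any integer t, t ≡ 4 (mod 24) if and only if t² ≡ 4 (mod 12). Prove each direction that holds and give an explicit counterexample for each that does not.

Forward direction. Suppose t ≡ 4 (mod 24). Then t² ≡ 4² = 16 (mod 24), and since 12 ∣ 24, also t² ≡ 4 (mod 12).

Converse. This fails: take t = 2. Then 2² = 4 ≡ 4 (mod 12), yet 2 ≡ 2 (mod 24), not 4.

(⇒) holds; (⇐) fails.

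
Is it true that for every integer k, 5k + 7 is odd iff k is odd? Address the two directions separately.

Neither implication holds.

(⟹) This fails: k = 4 gives 5k + 7 = 27, which is odd, but 4 is even, not odd.

(⟸) This also fails: k = 3 is odd, but 5k + 7 = 22 is even, not odd.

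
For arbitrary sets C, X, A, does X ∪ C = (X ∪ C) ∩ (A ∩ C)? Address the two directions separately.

(⟹) This inclusion fails. Take C = {1}, X = ∅, A = ∅; then 1 ∈ X ∪ C but 1 ∉ (X ∪ C) ∩ (A ∩ C).

(⟸) Let x ∈ (X ∪ C) ∩ (A ∩ C). Then either x ∈ C ∩ A and x ∉ X; or x ∈ C ∩ X ∩ A. In each case x ∈ X ∪ C, so (X ∪ C) ∩ (A ∩ C) ⊆ X ∪ C.

The sets are not equal: only the reverse inclusion holds.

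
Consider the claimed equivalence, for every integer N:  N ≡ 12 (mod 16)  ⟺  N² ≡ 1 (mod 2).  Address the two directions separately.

[⇒] This fails: take N = 12. Then 12 ≡ 12 (mod 16), but 12² = 144 ≡ 0 (mod 2), not 1.

[⇐] This fails: take N = 1. Then 1² = 1 ≡ 1 (mod 2), yet 1 ≡ 1 (mod 16), not 12.

Both directions fail.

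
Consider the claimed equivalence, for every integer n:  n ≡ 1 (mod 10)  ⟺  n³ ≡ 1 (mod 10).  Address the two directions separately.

[⇒] Suppose n ≡ 1 (mod 10). Write n = 10j + 1. Then (10j + 1)³ = 1000j³ + 300j² + 30j + 1 = 10(100j³ + 30j² + 3j) + 1, so n³ ≡ 1 (mod 10).

[⇐] For the converse, argue contrapositively. If n ≢ 1 (mod 10), then n is congruent to one of 0, 2, 3, 4, 5, 6, 7, 8, 9 modulo 10, and these give n³ ≡ 0, 8, 7, 4, 5, 6, 3, 2, 9 respectively — never 1.

Equivalent; both directions hold.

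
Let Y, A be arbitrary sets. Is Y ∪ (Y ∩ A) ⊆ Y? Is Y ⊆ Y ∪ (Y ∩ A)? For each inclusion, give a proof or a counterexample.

The two sets are equal.

Reverse inclusion. Let x ∈ Y. Then either x ∈ Y and x ∉ A; or x ∈ Y ∩ A. In each case x ∈ Y ∪ (Y ∩ A), so Y ⊆ Y ∪ (Y ∩ A).

Forward inclusion. Let x ∈ Y ∪ (Y ∩ A). Then either x ∈ Y and x ∉ A; or x ∈ Y ∩ A. In each case x ∈ Y, so Y ∪ (Y ∩ A) ⊆ Y.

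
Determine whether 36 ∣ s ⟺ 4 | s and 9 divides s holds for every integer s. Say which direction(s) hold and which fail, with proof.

Equivalent; both directions hold.

[⇒] If 36 ∣ s, write s = 36q. Since 36 = 9·4, s = 4·(9q), so 4 ∣ s; and since 36 = 4·9, s = 9·(4q), so 9 ∣ s.

[⇐] Suppose 4 ∣ s and 9 ∣ s. Any common multiple of 4 and 9 is a multiple of their lcm; here gcd(4, 9) = 1, so lcm(4, 9) = 4·9 = 36, so 36 ∣ s.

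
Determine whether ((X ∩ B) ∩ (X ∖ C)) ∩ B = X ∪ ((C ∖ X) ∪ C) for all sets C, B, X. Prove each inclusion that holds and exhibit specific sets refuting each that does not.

(⊆) Let x ∈ ((X ∩ B) ∩ (X ∖ C)) ∩ B. Then x ∈ B ∩ X and x ∉ C, from which x ∈ X ∪ ((C ∖ X) ∪ C).

(⊇) This inclusion fails. Take C = {1}, B = ∅, X = ∅; then 1 ∈ X ∪ ((C ∖ X) ∪ C) but 1 ∉ ((X ∩ B) ∩ (X ∖ C)) ∩ B.

Only the forward inclusion holds.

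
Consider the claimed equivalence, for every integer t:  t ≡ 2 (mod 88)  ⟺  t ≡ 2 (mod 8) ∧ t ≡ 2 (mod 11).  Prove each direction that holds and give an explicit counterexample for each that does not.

Equivalent; both directions hold.

Converse. If t ≡ 2 (mod 8) and t ≡ 2 (mod 11), then by the Chinese remainder theorem t ≡ 2 (mod 88). This is exactly t ≡ 2 (mod 88).

Forward direction. Suppose t ≡ 2 (mod 88); write t = 88j + 2. Since 8 ∣ 88, reducing mod 8 gives t ≡ 2 (mod 8); since 11 ∣ 88, reducing mod 11 gives t ≡ 2 (mod 11).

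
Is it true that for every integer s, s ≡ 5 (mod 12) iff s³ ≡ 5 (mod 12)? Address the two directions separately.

(⇐) Suppose s³ ≡ 5 (mod 12). The only residue r in {0, …, 11} with r³ ≡ 5 (mod 12) is r = 5, so s ≡ 5 (mod 12).

(⇒) Suppose s ≡ 5 (mod 12). Write s = 12j + 5. Then (12j + 5)³ = 1728j³ + 2160j² + 900j + 125 = 12(144j³ + 180j² + 75j + 10) + 5, so s³ ≡ 5 (mod 12).

The biconditional holds.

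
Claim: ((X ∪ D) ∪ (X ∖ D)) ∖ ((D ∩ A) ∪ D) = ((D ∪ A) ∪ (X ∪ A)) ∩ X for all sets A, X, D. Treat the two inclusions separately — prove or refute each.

The sets are not equal: only the forward inclusion holds.

(⊇) This inclusion fails. Take A = ∅, X = {1}, D = {1}; then 1 ∈ ((D ∪ A) ∪ (X ∪ A)) ∩ X but 1 ∉ ((X ∪ D) ∪ (X ∖ D)) ∖ ((D ∩ A) ∪ D).

(⊆) Let x ∈ ((X ∪ D) ∪ (X ∖ D)) ∖ ((D ∩ A) ∪ D). Then either x ∈ X and x ∉ A, D; or x ∈ A ∩ X and x ∉ D. In each case x ∈ ((D ∪ A) ∪ (X ∪ A)) ∩ X, so ((X ∪ D) ∪ (X ∖ D)) ∖ ((D ∩ A) ∪ D) ⊆ ((D ∪ A) ∪ (X ∪ A)) ∩ X.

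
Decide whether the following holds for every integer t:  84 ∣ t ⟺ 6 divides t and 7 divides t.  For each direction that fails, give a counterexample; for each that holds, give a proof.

(⇒) holds; (⇐) fails.

(⇒) If 84 ∣ t, write t = 84q. Since 84 = 14·6, t = 6·(14q), so 6 ∣ t; and since 84 = 12·7, t = 7·(12q), so 7 ∣ t.

(⇐) This fails: take t = 42. Both 6 ∣ 42 and 7 ∣ 42, yet 42 is not a multiple of 84 (since 42 = 0·84 + 42), so 84 ∤ 42.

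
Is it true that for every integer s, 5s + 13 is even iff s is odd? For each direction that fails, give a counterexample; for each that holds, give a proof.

Equivalent; both directions hold.

Forward direction. Suppose 5s + 13 is even. Since 5 is odd, 5s and s have the same parity, so 5s + 13 ≡ s + 13 (mod 2). As 13 is odd, 5s + 13 is even exactly when s is odd. Thus s is odd.

Converse. Suppose s is odd; write s = 2j + 1. Then 5s + 13 = 5·(2j + 1) + 13 = 2·5j + 18, which is even.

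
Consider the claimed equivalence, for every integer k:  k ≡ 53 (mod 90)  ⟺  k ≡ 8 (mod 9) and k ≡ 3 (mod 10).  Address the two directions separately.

(→) Suppose k ≡ 53 (mod 90); write k = 90j + 53. Since 9 ∣ 90, reducing mod 9 gives k ≡ 53 ≡ 8 (mod 9); since 10 ∣ 90, reducing mod 10 gives k ≡ 53 ≡ 3 (mod 10).

(←) Conversely, if k ≡ 8 (mod 9) and k ≡ 3 (mod 10), then by the Chinese remainder theorem k ≡ 53 (mod 90). This is exactly k ≡ 53 (mod 90).

Both directions hold.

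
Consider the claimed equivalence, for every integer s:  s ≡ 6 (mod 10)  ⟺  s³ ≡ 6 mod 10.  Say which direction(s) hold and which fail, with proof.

Both implications hold.

Forward direction. Suppose s ≡ 6 (mod 10). Write s = 10j + 6. Then (10j + 6)³ = 1000j³ + 1800j² + 1080j + 216 = 10(100j³ + 180j² + 108j + 21) + 6, so s³ ≡ 6 (mod 10).

Converse. Suppose s³ ≡ 6 (mod 10). The only residue r in {0, …, 9} with r³ ≡ 6 (mod 10) is r = 6, so s ≡ 6 (mod 10).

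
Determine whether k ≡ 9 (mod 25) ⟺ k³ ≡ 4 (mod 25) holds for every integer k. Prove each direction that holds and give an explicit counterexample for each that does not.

Both directions hold; the statement is true.

Forward direction. Suppose k ≡ 9 (mod 25). Write k = 25j + 9. Then (25j + 9)³ = 15625j³ + 16875j² + 6075j + 729 = 25(625j³ + 675j² + 243j + 29) + 4, so k³ ≡ 4 (mod 25).

Converse. Suppose k³ ≡ 4 (mod 25). The only residue r in {0, …, 24} with r³ ≡ 4 (mod 25) is r = 9, so k ≡ 9 (mod 25).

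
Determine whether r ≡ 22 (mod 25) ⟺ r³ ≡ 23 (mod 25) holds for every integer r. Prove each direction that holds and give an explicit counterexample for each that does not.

Equivalent; both directions hold.

Forward direction. Suppose r ≡ 22 (mod 25). Write r = 25j + 22. Then (25j + 22)³ = 15625j³ + 41250j² + 36300j + 10648 = 25(625j³ + 1650j² + 1452j + 425) + 23, so r³ ≡ 23 (mod 25).

Converse. Suppose r³ ≡ 23 (mod 25). The only residue r in {0, …, 24} with r³ ≡ 23 (mod 25) is r = 22, so r ≡ 22 (mod 25).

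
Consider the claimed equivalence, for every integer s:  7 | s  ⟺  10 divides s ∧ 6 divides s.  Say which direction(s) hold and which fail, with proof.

(⇒) This fails: take s = 7. Certainly 7 ∣ 7, but 10 ∤ 7.

(⇐) This fails: take s = 30. Both 10 ∣ 30 and 6 ∣ 30, yet 30 is not a multiple of 7 (since 30 = 4·7 + 2), so 7 ∤ 30.

(⇒) fails and (⇐) fails.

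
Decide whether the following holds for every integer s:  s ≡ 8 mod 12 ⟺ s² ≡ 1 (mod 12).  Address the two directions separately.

(⇒) fails and (⇐) fails.

Forward direction. This fails: take s = 8. Then 8 ≡ 8 (mod 12), but 8² = 64 ≡ 4 (mod 12), not 1.

Converse. This fails: take s = 1. Then 1² = 1 ≡ 1 (mod 12), yet 1 ≡ 1 (mod 12), not 8.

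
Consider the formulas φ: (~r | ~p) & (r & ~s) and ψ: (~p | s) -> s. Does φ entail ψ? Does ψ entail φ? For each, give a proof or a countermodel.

[⇒] This fails. Under r = T, p = F, s = F, the left side is true but the right side is false.

[⇐] This fails. Under r = F, p = T, s = F, the left side is false but the right side is true.

(⇒) fails and (⇐) fails.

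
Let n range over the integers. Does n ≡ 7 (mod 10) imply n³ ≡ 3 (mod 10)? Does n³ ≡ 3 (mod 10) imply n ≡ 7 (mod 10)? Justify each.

The biconditional holds.

(⇐) For the converse, argue contrapositively. If n ≢ 7 (mod 10), then n is congruent to one of 0, 1, 2, 3, 4, 5, 6, 8, 9 modulo 10, and these give n³ ≡ 0, 1, 8, 7, 4, 5, 6, 2, 9 respectively — never 3.

(⇒) Suppose n ≡ 7 (mod 10). Write n = 10j + 7. Then (10j + 7)³ = 1000j³ + 2100j² + 1470j + 343 = 10(100j³ + 210j² + 147j + 34) + 3, so n³ ≡ 3 (mod 10).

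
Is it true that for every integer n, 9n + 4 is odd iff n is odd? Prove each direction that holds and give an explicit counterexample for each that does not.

Both implications hold.

(⇒) Suppose 9n + 4 is odd. Since 9 is odd, 9n and n have the same parity, so 9n + 4 ≡ n + 4 (mod 2). As 4 is even, 9n + 4 is odd exactly when n is odd. Thus n is odd.

(⇐) Conversely, suppose n is odd; write n = 2j + 1. Then 9n + 4 = 9·(2j + 1) + 4 = 2·9j + 13, which is odd.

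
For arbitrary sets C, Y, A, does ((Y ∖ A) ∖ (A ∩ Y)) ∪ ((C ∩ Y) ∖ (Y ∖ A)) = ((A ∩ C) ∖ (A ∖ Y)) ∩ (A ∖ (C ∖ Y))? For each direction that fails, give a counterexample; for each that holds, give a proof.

(⊆) fails; (⊇) holds.

Forward inclusion. This inclusion fails. Take C = ∅, Y = {1}, A = ∅; then 1 ∈ ((Y ∖ A) ∖ (A ∩ Y)) ∪ ((C ∩ Y) ∖ (Y ∖ A)) but 1 ∉ ((A ∩ C) ∖ (A ∖ Y)) ∩ (A ∖ (C ∖ Y)).

Reverse inclusion. Let x ∈ ((A ∩ C) ∖ (A ∖ Y)) ∩ (A ∖ (C ∖ Y)). Then x ∈ C ∩ Y ∩ A, from which x ∈ ((Y ∖ A) ∖ (A ∩ Y)) ∪ ((C ∩ Y) ∖ (Y ∖ A)).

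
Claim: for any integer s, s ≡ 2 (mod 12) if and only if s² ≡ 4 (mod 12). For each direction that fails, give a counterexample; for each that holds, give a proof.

Only the forward implication holds.

(⟹) Suppose s ≡ 2 (mod 12). Write s = 12j + 2. Then (12j + 2)² = 144j² + 48j + 4 = 12(12j² + 4j) + 4, so s² ≡ 4 (mod 12).

(⟸) This fails: take s = 4. Then 4² = 16 ≡ 4 (mod 12), yet 4 ≡ 4 (mod 12), not 2.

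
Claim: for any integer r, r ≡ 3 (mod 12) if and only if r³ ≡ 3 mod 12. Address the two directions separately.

(⇒) Suppose r ≡ 3 (mod 12). Write r = 12j + 3. Then (12j + 3)³ = 1728j³ + 1296j² + 324j + 27 = 12(144j³ + 108j² + 27j + 2) + 3, so r³ ≡ 3 (mod 12).

(⇐) For the converse, argue contrapositively. If r ≢ 3 (mod 12), then r is congruent to one of 0, 1, 2, 4, 5, 6, 7, 8, 9, 10, 11 modulo 12, and these give r³ ≡ 0, 1, 8, 4, 5, 0, 7, 8, 9, 4, 11 respectively — never 3.

Equivalent; both directions hold.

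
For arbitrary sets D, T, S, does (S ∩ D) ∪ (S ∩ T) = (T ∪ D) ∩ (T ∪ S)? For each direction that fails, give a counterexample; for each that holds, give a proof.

Forward inclusion. Let x ∈ (S ∩ D) ∪ (S ∩ T). Then either x ∈ D ∩ S and x ∉ T; or x ∈ T ∩ S and x ∉ D; or x ∈ D ∩ T ∩ S. In each case x ∈ (T ∪ D) ∩ (T ∪ S), so (S ∩ D) ∪ (S ∩ T) ⊆ (T ∪ D) ∩ (T ∪ S).

Reverse inclusion. This inclusion fails. Take D = ∅, T = {1}, S = ∅; then 1 ∈ (T ∪ D) ∩ (T ∪ S) but 1 ∉ (S ∩ D) ∪ (S ∩ T).

The sets are not equal: only the forward inclusion holds.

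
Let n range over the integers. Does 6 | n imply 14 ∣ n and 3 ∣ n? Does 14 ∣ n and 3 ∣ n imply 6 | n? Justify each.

Only the converse holds.

(⇒) This fails: take n = 6. Certainly 6 ∣ 6, but 14 ∤ 6.

(⇐) Suppose 14 ∣ n and 3 ∣ n. Any common multiple of 14 and 3 is a multiple of their lcm; here gcd(14, 3) = 1, so lcm(14, 3) = 14·3 = 42, so 42 ∣ n. Since 6 ∣ 42, it follows that 6 ∣ n.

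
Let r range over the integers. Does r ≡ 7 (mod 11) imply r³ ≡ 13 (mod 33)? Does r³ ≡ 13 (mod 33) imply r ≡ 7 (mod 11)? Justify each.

The forward direction fails; the converse holds.

Forward direction. This fails: take r = 18. Then 18 ≡ 7 (mod 11), but 18³ = 5832 ≡ 24 (mod 33), not 13.

Converse. The residues r modulo 33 with r³ ≡ 13 (mod 33) are exactly {7}, and each is ≡ 7 (mod 11).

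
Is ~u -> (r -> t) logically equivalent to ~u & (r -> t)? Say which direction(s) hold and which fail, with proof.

Only the reverse direction holds.

[⇒] This fails. Under r = F, t = F, u = T, the left side is true but the right side is false.

[⇐] Assume the antecedent. If r is true, the antecedent forces (r = T, t = T, u = F), and ~u -> (r -> t) holds there. If r is false, ~u -> (r -> t) reduces to true regardless of the other variables. Either way ~u -> (r -> t) holds.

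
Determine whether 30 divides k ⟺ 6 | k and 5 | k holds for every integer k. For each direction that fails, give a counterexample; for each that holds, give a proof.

Equivalent; both directions hold.

(⇒) If 30 ∣ k, write k = 30q. Since 30 = 5·6, k = 6·(5q), so 6 ∣ k; and since 30 = 6·5, k = 5·(6q), so 5 ∣ k.

(⇐) Suppose 6 ∣ k and 5 ∣ k. Any common multiple of 6 and 5 is a multiple of their lcm; here gcd(6, 5) = 1, so lcm(6, 5) = 6·5 = 30, so 30 ∣ k.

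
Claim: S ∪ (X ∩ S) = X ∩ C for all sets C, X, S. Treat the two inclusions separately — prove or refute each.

Neither inclusion holds.

(⊆) This inclusion fails. Take C = ∅, X = ∅, S = {1}; then 1 ∈ S ∪ (X ∩ S) but 1 ∉ X ∩ C.

(⊇) This inclusion fails. Take C = {1}, X = {1}, S = ∅; then 1 ∈ X ∩ C but 1 ∉ S ∪ (X ∩ S).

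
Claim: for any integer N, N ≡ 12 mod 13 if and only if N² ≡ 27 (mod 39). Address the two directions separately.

(⇒) fails and (⇐) fails.

(⇒) This fails: take N = 25. Then 25 ≡ 12 (mod 13), but 25² = 625 ≡ 1 (mod 39), not 27.

(⇐) This fails: take N = 27. Then 27² = 729 ≡ 27 (mod 39), yet 27 ≡ 1 (mod 13), not 12.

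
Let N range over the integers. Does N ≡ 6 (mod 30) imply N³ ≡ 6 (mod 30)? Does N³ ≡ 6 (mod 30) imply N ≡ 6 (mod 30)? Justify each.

Both directions hold; the statement is true.

[⇒] Suppose N ≡ 6 (mod 30). Write N = 30j + 6. Then (30j + 6)³ = 27000j³ + 16200j² + 3240j + 216 = 30(900j³ + 540j² + 108j + 7) + 6, so N³ ≡ 6 (mod 30).

[⇐] Conversely, suppose N³ ≡ 6 (mod 30). The only residue r in {0, …, 29} with r³ ≡ 6 (mod 30) is r = 6, so N ≡ 6 (mod 30).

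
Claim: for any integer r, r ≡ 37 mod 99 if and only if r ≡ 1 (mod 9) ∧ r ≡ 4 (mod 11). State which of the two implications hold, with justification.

Both directions hold; the statement is true.

(→) Suppose r ≡ 37 (mod 99); write r = 99j + 37. Since 9 ∣ 99, reducing mod 9 gives r ≡ 37 ≡ 1 (mod 9); since 11 ∣ 99, reducing mod 11 gives r ≡ 37 ≡ 4 (mod 11).

(←) Conversely, if r ≡ 1 (mod 9) and r ≡ 4 (mod 11), then by the Chinese remainder theorem r ≡ 37 (mod 99). This is exactly r ≡ 37 (mod 99).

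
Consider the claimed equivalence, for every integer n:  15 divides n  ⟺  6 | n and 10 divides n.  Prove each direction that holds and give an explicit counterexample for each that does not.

(⇒) This fails: take n = 15. Certainly 15 ∣ 15, but 6 ∤ 15.

(⇐) Suppose 6 ∣ n and 10 ∣ n. Any common multiple of 6 and 10 is a multiple of their lcm; here lcm(6, 10) = 6·10/gcd(6, 10) = 60/2 = 30, so 30 ∣ n. Since 15 ∣ 30, it follows that 15 ∣ n.

Only the converse holds.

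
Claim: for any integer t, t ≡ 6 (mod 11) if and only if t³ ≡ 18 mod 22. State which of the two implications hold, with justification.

(⇒) fails; (⇐) holds.

[⇐] The residues r modulo 22 with r³ ≡ 18 (mod 22) are exactly {6}, and each is ≡ 6 (mod 11).

[⇒] This fails: take t = 17. Then 17 ≡ 6 (mod 11), but 17³ = 4913 ≡ 7 (mod 22), not 18.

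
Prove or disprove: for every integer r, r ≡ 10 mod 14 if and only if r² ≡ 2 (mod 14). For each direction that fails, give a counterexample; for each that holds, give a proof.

[⇒] Suppose r ≡ 10 mod 14. Write r = 14j + 10. Then (14j + 10)² = 196j² + 280j + 100 = 14(14j² + 20j + 7) + 2, so r² ≡ 2 (mod 14).

[⇐] This fails: take r = 4. Then 4² = 16 ≡ 2 (mod 14), yet 4 ≡ 4 (mod 14), not 10.

Not equivalent: only (⇒) holds.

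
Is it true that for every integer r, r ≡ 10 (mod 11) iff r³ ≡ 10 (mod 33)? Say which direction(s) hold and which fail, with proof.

Only the converse holds.

Forward direction. This fails: take r = 21. Then 21 ≡ 10 (mod 11), but 21³ = 9261 ≡ 21 (mod 33), not 10.

Converse. The residues r modulo 33 with r³ ≡ 10 (mod 33) are exactly {10}, and each is ≡ 10 (mod 11).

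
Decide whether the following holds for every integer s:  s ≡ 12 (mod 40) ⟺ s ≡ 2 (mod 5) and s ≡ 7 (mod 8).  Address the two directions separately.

Neither implication holds.

Forward direction. This fails: s = 12 gives 12 ≡ 12 (mod 40) but 12 ≡ 4 (mod 8), so the conjunction on the right does not hold.

Converse. This fails: s = 7 satisfies both congruences on the right (7 ≡ 2 mod 5 and 7 ≡ 7 mod 8) yet 7 ≡ 7 (mod 40), not 12.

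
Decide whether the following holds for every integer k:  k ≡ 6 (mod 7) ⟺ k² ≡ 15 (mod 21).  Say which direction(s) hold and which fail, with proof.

Forward direction. This fails: take k = 13. Then 13 ≡ 6 (mod 7), but 13² = 169 ≡ 1 (mod 21), not 15.

Converse. This fails: take k = 15. Then 15² = 225 ≡ 15 (mod 21), yet 15 ≡ 1 (mod 7), not 6.

Neither implication holds.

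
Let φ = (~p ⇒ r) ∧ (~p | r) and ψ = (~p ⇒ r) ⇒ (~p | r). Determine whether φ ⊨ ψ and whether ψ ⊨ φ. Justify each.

The forward direction holds; the converse fails.

Forward direction. Assume the antecedent. If p is true, the antecedent forces (p = T, r = T), and (~p ⇒ r) ⇒ (~p | r) holds there. If p is false, (~p ⇒ r) ⇒ (~p | r) reduces to true regardless of the other variables. Either way (~p ⇒ r) ⇒ (~p | r) holds.

Converse. This fails. Under p = F, r = F, the left side is false but the right side is true.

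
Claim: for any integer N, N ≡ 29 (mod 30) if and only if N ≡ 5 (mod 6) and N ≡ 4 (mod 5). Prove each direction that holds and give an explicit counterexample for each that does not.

Both directions hold.

(⟹) Suppose N ≡ 29 (mod 30); write N = 30j + 29. Since 6 ∣ 30, reducing mod 6 gives N ≡ 29 ≡ 5 (mod 6); since 5 ∣ 30, reducing mod 5 gives N ≡ 29 ≡ 4 (mod 5).

(⟸) Conversely, if N ≡ 5 (mod 6) and N ≡ 4 (mod 5), then by the Chinese remainder theorem N ≡ 29 (mod 30). This is exactly N ≡ 29 (mod 30).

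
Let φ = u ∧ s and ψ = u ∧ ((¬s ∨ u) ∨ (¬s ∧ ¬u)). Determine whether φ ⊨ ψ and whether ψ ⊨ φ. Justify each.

(⇒) Assume the antecedent. If u is true, u ∧ ((¬s ∨ u) ∨ (¬s ∧ ¬u)) reduces to true regardless of the other variables. If u is false, the antecedent cannot hold. Either way u ∧ ((¬s ∨ u) ∨ (¬s ∧ ¬u)) holds.

(⇐) This fails. Under u = T, s = F, the left side is false but the right side is true.

Only the forward implication holds.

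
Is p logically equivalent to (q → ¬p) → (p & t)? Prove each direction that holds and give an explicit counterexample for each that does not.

Only the reverse direction holds.

[⇐] Assume the antecedent. If p is true, p reduces to true regardless of the other variables. If p is false, the antecedent cannot hold. Either way p holds.

[⇒] This fails. Under p = T, t = F, q = F, the left side is true but the right side is false.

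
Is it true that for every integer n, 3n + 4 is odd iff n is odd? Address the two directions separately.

Both directions hold.

(⇒) Suppose 3n + 4 is odd. Since 3 is odd, 3n and n have the same parity, so 3n + 4 ≡ n + 4 (mod 2). As 4 is even, 3n + 4 is odd exactly when n is odd. Thus n is odd.

(⇐) Conversely, suppose n is odd; write n = 2j + 1. Then 3n + 4 = 3·(2j + 1) + 4 = 2·3j + 7, which is odd.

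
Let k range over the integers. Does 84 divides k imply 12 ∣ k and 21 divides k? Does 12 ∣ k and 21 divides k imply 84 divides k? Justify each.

Both directions hold; the statement is true.

[⇒] If 84 ∣ k, write k = 84q. Since 84 = 7·12, k = 12·(7q), so 12 ∣ k; and since 84 = 4·21, k = 21·(4q), so 21 ∣ k.

[⇐] Suppose 12 ∣ k and 21 ∣ k. Any common multiple of 12 and 21 is a multiple of their lcm; here lcm(12, 21) = 12·21/gcd(12, 21) = 252/3 = 84, so 84 ∣ k.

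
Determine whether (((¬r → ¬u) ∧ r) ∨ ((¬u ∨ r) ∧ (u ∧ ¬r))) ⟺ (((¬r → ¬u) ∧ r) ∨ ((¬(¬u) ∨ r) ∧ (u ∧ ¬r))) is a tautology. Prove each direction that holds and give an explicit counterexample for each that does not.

Only the forward implication holds.

(⟸) This fails. Under r = F, u = T, the left side is false but the right side is true.

(⟹) Assume the antecedent. If r is true, the consequent reduces to true regardless of the other variables. If r is false, the antecedent cannot hold. Either way the consequent holds.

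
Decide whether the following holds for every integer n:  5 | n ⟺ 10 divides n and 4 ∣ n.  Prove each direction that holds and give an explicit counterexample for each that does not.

Only the converse holds.

(→) This fails: take n = 5. Certainly 5 ∣ 5, but 10 ∤ 5.

(←) Suppose 10 ∣ n and 4 ∣ n. Any common multiple of 10 and 4 is a multiple of their lcm; here lcm(10, 4) = 10·4/gcd(10, 4) = 40/2 = 20, so 20 ∣ n. Since 5 ∣ 20, it follows that 5 ∣ n.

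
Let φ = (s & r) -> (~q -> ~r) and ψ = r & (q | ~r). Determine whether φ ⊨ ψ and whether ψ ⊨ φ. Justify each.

Not equivalent: only (⇐) holds.

(⇒) This fails. Under s = F, q = F, r = F, the left side is true but the right side is false.

(⇐) Assume the antecedent. If s is true, the antecedent forces (s = T, q = T, r = T), and (s & r) -> (~q -> ~r) holds there. If s is false, (s & r) -> (~q -> ~r) reduces to true regardless of the other variables. Either way (s & r) -> (~q -> ~r) holds.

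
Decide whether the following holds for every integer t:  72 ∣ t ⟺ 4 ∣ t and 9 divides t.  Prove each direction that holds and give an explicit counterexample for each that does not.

(⇒) If 72 ∣ t, write t = 72q. Since 72 = 18·4, t = 4·(18q), so 4 ∣ t; and since 72 = 8·9, t = 9·(8q), so 9 ∣ t.

(⇐) This fails: take t = 36. Both 4 ∣ 36 and 9 ∣ 36, yet 36 is not a multiple of 72 (since 36 = 0·72 + 36), so 72 ∤ 36.

Not equivalent: only (⇒) holds.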